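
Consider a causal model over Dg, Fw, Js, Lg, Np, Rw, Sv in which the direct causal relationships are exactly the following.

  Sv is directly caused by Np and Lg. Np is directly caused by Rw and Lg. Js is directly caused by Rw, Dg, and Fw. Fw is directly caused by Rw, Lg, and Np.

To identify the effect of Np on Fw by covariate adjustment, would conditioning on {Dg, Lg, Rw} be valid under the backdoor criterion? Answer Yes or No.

Backdoor paths from Np to Fw (paths whose first edge points into Np):
  P1: Np <- Rw -> Fw
  P2: Np <- Rw -> Js <- Fw
  P3: Np <- Lg -> Fw
Condition 1 (no descendant of Np in the set): holds — descendants of Np are {Fw, Js, Sv}; none are in {Dg, Lg, Rw}.
Condition 2 (every backdoor path blocked by {Dg, Lg, Rw}):
  P1: blocked at fork node Rw ∈ conditioning set.
  P2: blocked at fork node Rw ∈ conditioning set.
  P3: blocked at fork node Lg ∈ conditioning set.
{Dg, Lg, Rw} satisfies the backdoor criterion.

Yes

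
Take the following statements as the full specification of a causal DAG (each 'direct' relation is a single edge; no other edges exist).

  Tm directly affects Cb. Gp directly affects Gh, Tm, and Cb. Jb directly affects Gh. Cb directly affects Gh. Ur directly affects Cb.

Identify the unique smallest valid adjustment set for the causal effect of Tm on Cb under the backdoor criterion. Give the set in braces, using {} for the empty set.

{Gp}

Variables eligible for adjustment (non-descendants of Tm, excluding Tm and Cb): {Gp, Jb, Ur}.
Backdoor paths from Tm to Cb:
  P1: Tm <- Gp -> Cb
  P2: Tm <- Gp -> Gh <- Cb
The empty set is not sufficient: P1 (Tm <- Gp -> Cb) has no collider blocking it and no conditioned non-collider, so it is open.
Try {Gp}:
  P1: blocked at fork node Gp ∈ conditioning set.
  P2: blocked at fork node Gp ∈ conditioning set.
{Gp} contains no descendant of Tm and blocks every backdoor path.
No other singleton works — e.g. {Jb} leaves P1 open — so {Gp} is the unique smallest valid adjustment set.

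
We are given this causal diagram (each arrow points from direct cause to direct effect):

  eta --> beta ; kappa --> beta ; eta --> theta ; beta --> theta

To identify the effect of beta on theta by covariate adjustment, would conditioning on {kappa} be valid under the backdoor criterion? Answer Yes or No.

No

Backdoor paths from beta to theta (paths whose first edge points into beta):
  P1: beta <- eta -> theta
Condition 1 (no descendant of beta in the set): holds — descendants of beta are {theta}; none are in {kappa}.
Condition 2 (every backdoor path blocked by {kappa}):
  P1: open — no interior node is in the conditioning set.
{kappa} does not satisfy the backdoor criterion.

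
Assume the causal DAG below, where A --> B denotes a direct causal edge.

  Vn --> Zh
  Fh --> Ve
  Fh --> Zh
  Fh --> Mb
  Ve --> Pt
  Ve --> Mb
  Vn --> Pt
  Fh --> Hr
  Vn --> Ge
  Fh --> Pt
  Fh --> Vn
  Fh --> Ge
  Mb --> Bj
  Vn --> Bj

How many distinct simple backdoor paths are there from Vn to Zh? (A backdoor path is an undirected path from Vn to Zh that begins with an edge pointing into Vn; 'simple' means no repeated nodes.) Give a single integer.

1

A backdoor path from Vn to Zh is any simple undirected path whose first edge points into Vn (i.e. leaves Vn via a parent).
Parents of Vn: {Fh}.
Enumerating:
  P1: Vn <- Fh -> Zh
That exhausts the simple backdoor paths. Count: 1.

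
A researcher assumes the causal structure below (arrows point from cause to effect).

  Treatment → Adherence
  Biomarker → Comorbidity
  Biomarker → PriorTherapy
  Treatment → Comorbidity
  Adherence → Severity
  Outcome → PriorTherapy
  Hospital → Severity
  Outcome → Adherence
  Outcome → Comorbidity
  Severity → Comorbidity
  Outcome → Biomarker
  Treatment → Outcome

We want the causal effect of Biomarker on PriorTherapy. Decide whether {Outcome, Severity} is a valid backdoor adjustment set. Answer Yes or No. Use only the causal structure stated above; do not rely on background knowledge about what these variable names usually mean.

Yes

Backdoor paths from Biomarker to PriorTherapy (paths whose first edge points into Biomarker):
  P1: Biomarker <- Outcome -> PriorTherapy
Condition 1 (no descendant of Biomarker in the set): holds — descendants of Biomarker are {Comorbidity, PriorTherapy}; none are in {Outcome, Severity}.
Condition 2 (every backdoor path blocked by {Outcome, Severity}):
  P1: blocked at fork node Outcome ∈ conditioning set.
{Outcome, Severity} satisfies the backdoor criterion.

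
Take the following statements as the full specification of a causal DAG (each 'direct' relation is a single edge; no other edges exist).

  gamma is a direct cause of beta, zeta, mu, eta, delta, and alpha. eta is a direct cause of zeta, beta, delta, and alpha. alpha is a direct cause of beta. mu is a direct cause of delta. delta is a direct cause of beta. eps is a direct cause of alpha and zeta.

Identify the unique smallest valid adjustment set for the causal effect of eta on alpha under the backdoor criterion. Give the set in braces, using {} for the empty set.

Variables eligible for adjustment (non-descendants of eta, excluding eta and alpha): {eps, gamma, mu}.
Backdoor paths from eta to alpha:
  P1: eta <- gamma -> mu -> delta -> beta <- alpha
  P2: eta <- gamma -> delta -> beta <- alpha
  P3: eta <- gamma -> alpha
  P4: eta <- gamma -> zeta <- eps -> alpha
  P5: eta <- gamma -> beta <- alpha
The empty set is not sufficient: P3 (eta <- gamma -> alpha) has no collider blocking it and no conditioned non-collider, so it is open.
Try {gamma}:
  P1: blocked at fork node gamma ∈ conditioning set.
  P2: blocked at fork node gamma ∈ conditioning set.
  P3: blocked at fork node gamma ∈ conditioning set.
  P4: blocked at fork node gamma ∈ conditioning set.
  P5: blocked at fork node gamma ∈ conditioning set.
{gamma} contains no descendant of eta and blocks every backdoor path.
No other singleton works — e.g. {eps} leaves P3 open — so {gamma} is the unique smallest valid adjustment set.

{gamma}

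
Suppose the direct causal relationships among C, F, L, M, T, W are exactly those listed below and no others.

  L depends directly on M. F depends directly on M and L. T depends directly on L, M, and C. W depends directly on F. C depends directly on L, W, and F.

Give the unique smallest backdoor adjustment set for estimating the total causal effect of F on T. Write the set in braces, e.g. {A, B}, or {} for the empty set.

{L, M}

Variables eligible for adjustment (non-descendants of F, excluding F and T): {L, M}.
Backdoor paths from F to T:
  P1: F <- M -> L -> C -> T
  P2: F <- M -> L -> T
  P3: F <- M -> T
  P4: F <- L <- M -> T
  P5: F <- L -> C -> T
  P6: F <- L -> T
The empty set is not sufficient: P1 (F <- M -> L -> C -> T) has no collider blocking it and no conditioned non-collider, so it is open.
Try {L, M}:
  P1: blocked at fork node M ∈ conditioning set.
  P2: blocked at fork node M ∈ conditioning set.
  P3: blocked at fork node M ∈ conditioning set.
  P4: blocked at chain node L ∈ conditioning set.
  P5: blocked at fork node L ∈ conditioning set.
  P6: blocked at fork node L ∈ conditioning set.
{L, M} contains no descendant of F and blocks every backdoor path.
Every element of {L, M} is needed (dropping L leaves P5 open; dropping M leaves P3 open), so no proper subset is valid.
Among all size-2 subsets of the eligible variables, only {L, M} blocks every backdoor path, so it is the unique smallest valid adjustment set.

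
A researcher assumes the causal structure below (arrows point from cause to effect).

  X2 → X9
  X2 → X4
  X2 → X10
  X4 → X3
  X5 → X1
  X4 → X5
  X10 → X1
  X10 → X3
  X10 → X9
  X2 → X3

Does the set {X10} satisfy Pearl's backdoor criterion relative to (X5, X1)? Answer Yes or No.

Yes

Backdoor paths from X5 to X1 (paths whose first edge points into X5):
  P1: X5 <- X4 <- X2 -> X10 -> X1
  P2: X5 <- X4 <- X2 -> X9 <- X10 -> X1
  P3: X5 <- X4 <- X2 -> X3 <- X10 -> X1
  P4: X5 <- X4 -> X3 <- X2 -> X10 -> X1
  P5: X5 <- X4 -> X3 <- X2 -> X9 <- X10 -> X1
  P6: X5 <- X4 -> X3 <- X10 -> X1
Condition 1 (no descendant of X5 in the set): holds — descendants of X5 are {X1}; none are in {X10}.
Condition 2 (every backdoor path blocked by {X10}):
  P1: blocked at chain node X10 ∈ conditioning set.
  P2: blocked at collider X9 (neither it nor any descendant is in the conditioning set).
  P3: blocked at collider X3 (neither it nor any descendant is in the conditioning set).
  P4: blocked at collider X3 (neither it nor any descendant is in the conditioning set).
  P5: blocked at collider X3 (neither it nor any descendant is in the conditioning set).
  P6: blocked at collider X3 (neither it nor any descendant is in the conditioning set).
{X10} satisfies the backdoor criterion.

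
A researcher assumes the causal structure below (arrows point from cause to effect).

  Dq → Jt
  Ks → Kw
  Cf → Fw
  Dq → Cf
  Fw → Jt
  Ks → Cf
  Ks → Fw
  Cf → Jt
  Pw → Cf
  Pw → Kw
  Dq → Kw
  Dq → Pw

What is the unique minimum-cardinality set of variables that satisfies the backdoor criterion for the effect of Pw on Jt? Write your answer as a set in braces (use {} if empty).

Variables eligible for adjustment (non-descendants of Pw, excluding Pw and Jt): {Dq, Ks}.
Backdoor paths from Pw to Jt:
  P1: Pw <- Dq -> Kw <- Ks -> Cf -> Fw -> Jt
  P2: Pw <- Dq -> Kw <- Ks -> Cf -> Jt
  P3: Pw <- Dq -> Kw <- Ks -> Fw <- Cf -> Jt
  P4: Pw <- Dq -> Kw <- Ks -> Fw -> Jt
  P5: Pw <- Dq -> Cf <- Ks -> Fw -> Jt
  P6: Pw <- Dq -> Cf -> Fw -> Jt
  P7: Pw <- Dq -> Cf -> Jt
  P8: Pw <- Dq -> Jt
The empty set is not sufficient: P6 (Pw <- Dq -> Cf -> Fw -> Jt) has no collider blocking it and no conditioned non-collider, so it is open.
Try {Dq}:
  P1: blocked at fork node Dq ∈ conditioning set.
  P2: blocked at fork node Dq ∈ conditioning set.
  P3: blocked at fork node Dq ∈ conditioning set.
  P4: blocked at fork node Dq ∈ conditioning set.
  P5: blocked at fork node Dq ∈ conditioning set.
  P6: blocked at fork node Dq ∈ conditioning set.
  P7: blocked at fork node Dq ∈ conditioning set.
  P8: blocked at fork node Dq ∈ conditioning set.
{Dq} contains no descendant of Pw and blocks every backdoor path.
No other singleton works — e.g. {Ks} leaves P6 open — so {Dq} is the unique smallest valid adjustment set.

{Dq}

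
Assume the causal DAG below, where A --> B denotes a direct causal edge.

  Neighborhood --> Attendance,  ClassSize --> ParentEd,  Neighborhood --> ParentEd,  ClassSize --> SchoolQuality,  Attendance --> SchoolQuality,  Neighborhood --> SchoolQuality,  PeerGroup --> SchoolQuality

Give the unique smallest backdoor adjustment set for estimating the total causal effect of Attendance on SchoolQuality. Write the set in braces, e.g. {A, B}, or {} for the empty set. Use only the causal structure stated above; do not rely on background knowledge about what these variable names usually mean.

{Neighborhood}

Variables eligible for adjustment (non-descendants of Attendance, excluding Attendance and SchoolQuality): {ClassSize, Neighborhood, ParentEd, PeerGroup}.
Backdoor paths from Attendance to SchoolQuality:
  P1: Attendance <- Neighborhood -> SchoolQuality
  P2: Attendance <- Neighborhood -> ParentEd <- ClassSize -> SchoolQuality
The empty set is not sufficient: P1 (Attendance <- Neighborhood -> SchoolQuality) has no collider blocking it and no conditioned non-collider, so it is open.
Try {Neighborhood}:
  P1: blocked at fork node Neighborhood ∈ conditioning set.
  P2: blocked at fork node Neighborhood ∈ conditioning set.
{Neighborhood} contains no descendant of Attendance and blocks every backdoor path.
No other singleton works — e.g. {ClassSize} leaves P1 open — so {Neighborhood} is the unique smallest valid adjustment set.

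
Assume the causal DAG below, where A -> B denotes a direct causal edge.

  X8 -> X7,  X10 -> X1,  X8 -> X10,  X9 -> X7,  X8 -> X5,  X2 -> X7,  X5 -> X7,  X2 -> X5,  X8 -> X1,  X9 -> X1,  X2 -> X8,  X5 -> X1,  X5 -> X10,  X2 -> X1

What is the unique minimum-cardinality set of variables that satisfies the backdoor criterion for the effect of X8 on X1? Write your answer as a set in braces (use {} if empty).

Variables eligible for adjustment (non-descendants of X8, excluding X8 and X1): {X2, X9}.
Backdoor paths from X8 to X1:
  P1: X8 <- X2 -> X5 -> X10 -> X1
  P2: X8 <- X2 -> X5 -> X7 <- X9 -> X1
  P3: X8 <- X2 -> X5 -> X1
  P4: X8 <- X2 -> X7 <- X5 -> X10 -> X1
  P5: X8 <- X2 -> X7 <- X5 -> X1
  P6: X8 <- X2 -> X7 <- X9 -> X1
  P7: X8 <- X2 -> X1
The empty set is not sufficient: P1 (X8 <- X2 -> X5 -> X10 -> X1) has no collider blocking it and no conditioned non-collider, so it is open.
Try {X2}:
  P1: blocked at fork node X2 ∈ conditioning set.
  P2: blocked at fork node X2 ∈ conditioning set.
  P3: blocked at fork node X2 ∈ conditioning set.
  P4: blocked at fork node X2 ∈ conditioning set.
  P5: blocked at fork node X2 ∈ conditioning set.
  P6: blocked at fork node X2 ∈ conditioning set.
  P7: blocked at fork node X2 ∈ conditioning set.
{X2} contains no descendant of X8 and blocks every backdoor path.
No other singleton works — e.g. {X9} leaves P1 open — so {X2} is the unique smallest valid adjustment set.

{X2}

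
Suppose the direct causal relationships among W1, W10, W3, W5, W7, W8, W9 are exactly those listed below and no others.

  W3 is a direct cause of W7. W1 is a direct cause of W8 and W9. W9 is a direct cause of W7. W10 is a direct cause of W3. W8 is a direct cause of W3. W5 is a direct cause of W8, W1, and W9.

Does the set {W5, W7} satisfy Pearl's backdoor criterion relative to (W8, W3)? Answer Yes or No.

Backdoor paths from W8 to W3 (paths whose first edge points into W8):
  P1: W8 <- W5 -> W1 -> W9 -> W7 <- W3
  P2: W8 <- W5 -> W9 -> W7 <- W3
  P3: W8 <- W1 <- W5 -> W9 -> W7 <- W3
  P4: W8 <- W1 -> W9 -> W7 <- W3
Condition 1 (no descendant of W8 in the set): FAILS — W7 is a descendant of W8.
Condition 2 (every backdoor path blocked by {W5, W7}):
  P1: blocked at fork node W5 ∈ conditioning set.
  P2: blocked at fork node W5 ∈ conditioning set.
  P3: blocked at fork node W5 ∈ conditioning set.
  P4: open — collider(s) W7 are conditioned on (or have a conditioned descendant) and no non-collider on the path is in the set.
{W5, W7} does not satisfy the backdoor criterion.

No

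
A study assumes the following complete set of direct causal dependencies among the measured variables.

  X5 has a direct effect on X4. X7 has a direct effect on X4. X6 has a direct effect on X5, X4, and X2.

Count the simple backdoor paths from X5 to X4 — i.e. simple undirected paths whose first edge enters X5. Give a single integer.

A backdoor path from X5 to X4 is any simple undirected path whose first edge points into X5 (i.e. leaves X5 via a parent).
Parents of X5: {X6}.
Enumerating:
  P1: X5 <- X6 -> X4
That exhausts the simple backdoor paths. Count: 1.

1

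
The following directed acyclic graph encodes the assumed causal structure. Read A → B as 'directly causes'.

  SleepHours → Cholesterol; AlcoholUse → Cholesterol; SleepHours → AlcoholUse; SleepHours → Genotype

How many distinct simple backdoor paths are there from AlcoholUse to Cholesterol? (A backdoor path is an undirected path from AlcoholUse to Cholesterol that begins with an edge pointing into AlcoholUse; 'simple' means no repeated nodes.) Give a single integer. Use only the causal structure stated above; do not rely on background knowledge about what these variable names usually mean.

1

A backdoor path from AlcoholUse to Cholesterol is any simple undirected path whose first edge points into AlcoholUse (i.e. leaves AlcoholUse via a parent).
Parents of AlcoholUse: {SleepHours}.
Enumerating:
  P1: AlcoholUse <- SleepHours -> Cholesterol
That exhausts the simple backdoor paths. Count: 1.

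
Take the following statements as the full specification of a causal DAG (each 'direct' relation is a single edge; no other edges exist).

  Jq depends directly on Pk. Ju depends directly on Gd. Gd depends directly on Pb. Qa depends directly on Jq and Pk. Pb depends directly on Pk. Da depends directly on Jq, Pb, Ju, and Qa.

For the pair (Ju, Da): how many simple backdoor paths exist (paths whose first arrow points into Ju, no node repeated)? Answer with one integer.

A backdoor path from Ju to Da is any simple undirected path whose first edge points into Ju (i.e. leaves Ju via a parent).
Parents of Ju: {Gd}.
Enumerating:
  P1: Ju <- Gd <- Pb <- Pk -> Jq -> Qa -> Da
  P2: Ju <- Gd <- Pb <- Pk -> Jq -> Da
  P3: Ju <- Gd <- Pb <- Pk -> Qa <- Jq -> Da
  P4: Ju <- Gd <- Pb <- Pk -> Qa -> Da
  P5: Ju <- Gd <- Pb -> Da
That exhausts the simple backdoor paths. Count: 5.

5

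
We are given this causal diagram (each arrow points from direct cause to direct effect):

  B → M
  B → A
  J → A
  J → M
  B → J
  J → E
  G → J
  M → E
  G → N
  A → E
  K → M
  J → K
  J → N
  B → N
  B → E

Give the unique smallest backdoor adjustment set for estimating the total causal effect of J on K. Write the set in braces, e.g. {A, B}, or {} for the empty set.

Variables eligible for adjustment (non-descendants of J, excluding J and K): {B, G}.
Backdoor paths from J to K:
  P1: J <- B -> M <- K
  P2: J <- B -> A -> E <- M <- K
  P3: J <- B -> E <- M <- K
  P4: J <- G -> N <- B -> M <- K
  P5: J <- G -> N <- B -> A -> E <- M <- K
  P6: J <- G -> N <- B -> E <- M <- K
Each backdoor path contains an unconditioned collider, so every path is already blocked with the empty conditioning set:
  P1: blocked at collider M (neither it nor any descendant is in the conditioning set).
  P2: blocked at collider E (neither it nor any descendant is in the conditioning set).
  P3: blocked at collider E (neither it nor any descendant is in the conditioning set).
  P4: blocked at collider N (neither it nor any descendant is in the conditioning set).
  P5: blocked at collider N (neither it nor any descendant is in the conditioning set).
  P6: blocked at collider N (neither it nor any descendant is in the conditioning set).
The empty set is therefore the unique smallest valid set.

{}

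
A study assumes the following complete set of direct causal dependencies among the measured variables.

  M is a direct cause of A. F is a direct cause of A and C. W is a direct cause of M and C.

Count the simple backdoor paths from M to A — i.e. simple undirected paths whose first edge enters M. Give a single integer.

A backdoor path from M to A is any simple undirected path whose first edge points into M (i.e. leaves M via a parent).
Parents of M: {W}.
Enumerating:
  P1: M <- W -> C <- F -> A
That exhausts the simple backdoor paths. Count: 1.

1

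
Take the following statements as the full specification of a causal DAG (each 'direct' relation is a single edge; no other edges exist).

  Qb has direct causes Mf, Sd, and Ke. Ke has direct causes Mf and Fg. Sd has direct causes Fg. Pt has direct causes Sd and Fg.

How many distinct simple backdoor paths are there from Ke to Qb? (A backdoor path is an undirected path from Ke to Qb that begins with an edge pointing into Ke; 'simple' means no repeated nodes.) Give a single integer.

A backdoor path from Ke to Qb is any simple undirected path whose first edge points into Ke (i.e. leaves Ke via a parent).
Parents of Ke: {Fg, Mf}.
Enumerating:
  P1: Ke <- Mf -> Qb
  P2: Ke <- Fg -> Sd -> Qb
  P3: Ke <- Fg -> Pt <- Sd -> Qb
That exhausts the simple backdoor paths. Count: 3.

3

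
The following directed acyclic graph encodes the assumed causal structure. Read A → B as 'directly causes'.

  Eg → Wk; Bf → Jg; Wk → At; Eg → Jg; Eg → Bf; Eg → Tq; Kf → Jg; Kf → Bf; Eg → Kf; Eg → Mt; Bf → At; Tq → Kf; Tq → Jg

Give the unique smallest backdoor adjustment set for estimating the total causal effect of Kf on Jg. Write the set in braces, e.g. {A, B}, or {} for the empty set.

{Eg, Tq}

Variables eligible for adjustment (non-descendants of Kf, excluding Kf and Jg): {Eg, Mt, Tq, Wk}.
Backdoor paths from Kf to Jg:
  P1: Kf <- Eg -> Tq -> Jg
  P2: Kf <- Eg -> Wk -> At <- Bf -> Jg
  P3: Kf <- Eg -> Bf -> Jg
  P4: Kf <- Eg -> Jg
  P5: Kf <- Tq <- Eg -> Wk -> At <- Bf -> Jg
  P6: Kf <- Tq <- Eg -> Bf -> Jg
  P7: Kf <- Tq <- Eg -> Jg
  P8: Kf <- Tq -> Jg
The empty set is not sufficient: P1 (Kf <- Eg -> Tq -> Jg) has no collider blocking it and no conditioned non-collider, so it is open.
Try {Eg, Tq}:
  P1: blocked at fork node Eg ∈ conditioning set.
  P2: blocked at fork node Eg ∈ conditioning set.
  P3: blocked at fork node Eg ∈ conditioning set.
  P4: blocked at fork node Eg ∈ conditioning set.
  P5: blocked at chain node Tq ∈ conditioning set.
  P6: blocked at chain node Tq ∈ conditioning set.
  P7: blocked at chain node Tq ∈ conditioning set.
  P8: blocked at fork node Tq ∈ conditioning set.
{Eg, Tq} contains no descendant of Kf and blocks every backdoor path.
Every element of {Eg, Tq} is needed (dropping Eg leaves P3 open; dropping Tq leaves P8 open), so no proper subset is valid.
Among all size-2 subsets of the eligible variables, only {Eg, Tq} blocks every backdoor path, so it is the unique smallest valid adjustment set.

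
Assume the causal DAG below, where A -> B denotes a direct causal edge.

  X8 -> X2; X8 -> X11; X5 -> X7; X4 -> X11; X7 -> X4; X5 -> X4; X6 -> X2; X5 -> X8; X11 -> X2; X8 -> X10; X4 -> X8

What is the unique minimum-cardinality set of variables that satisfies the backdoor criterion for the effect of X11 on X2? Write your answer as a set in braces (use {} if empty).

{X8}

Variables eligible for adjustment (non-descendants of X11, excluding X11 and X2): {X10, X4, X5, X6, X7, X8}.
Backdoor paths from X11 to X2:
  P1: X11 <- X4 <- X5 -> X8 -> X2
  P2: X11 <- X4 <- X7 <- X5 -> X8 -> X2
  P3: X11 <- X4 -> X8 -> X2
  P4: X11 <- X8 -> X2
The empty set is not sufficient: P1 (X11 <- X4 <- X5 -> X8 -> X2) has no collider blocking it and no conditioned non-collider, so it is open.
Try {X8}:
  P1: blocked at chain node X8 ∈ conditioning set.
  P2: blocked at chain node X8 ∈ conditioning set.
  P3: blocked at chain node X8 ∈ conditioning set.
  P4: blocked at fork node X8 ∈ conditioning set.
{X8} contains no descendant of X11 and blocks every backdoor path.
No other singleton works — e.g. {X6} leaves P1 open — so {X8} is the unique smallest valid adjustment set.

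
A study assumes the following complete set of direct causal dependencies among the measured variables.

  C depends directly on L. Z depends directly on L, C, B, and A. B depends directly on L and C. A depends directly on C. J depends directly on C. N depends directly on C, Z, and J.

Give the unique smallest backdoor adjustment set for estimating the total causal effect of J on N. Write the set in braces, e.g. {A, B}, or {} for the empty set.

{C}

Variables eligible for adjustment (non-descendants of J, excluding J and N): {A, B, C, L, Z}.
Backdoor paths from J to N:
  P1: J <- C <- L -> B -> Z -> N
  P2: J <- C <- L -> Z -> N
  P3: J <- C -> A -> Z -> N
  P4: J <- C -> B <- L -> Z -> N
  P5: J <- C -> B -> Z -> N
  P6: J <- C -> Z -> N
  P7: J <- C -> N
The empty set is not sufficient: P1 (J <- C <- L -> B -> Z -> N) has no collider blocking it and no conditioned non-collider, so it is open.
Try {C}:
  P1: blocked at chain node C ∈ conditioning set.
  P2: blocked at chain node C ∈ conditioning set.
  P3: blocked at fork node C ∈ conditioning set.
  P4: blocked at fork node C ∈ conditioning set.
  P5: blocked at fork node C ∈ conditioning set.
  P6: blocked at fork node C ∈ conditioning set.
  P7: blocked at fork node C ∈ conditioning set.
{C} contains no descendant of J and blocks every backdoor path.
No other singleton works — e.g. {L} leaves P3 open — so {C} is the unique smallest valid adjustment set.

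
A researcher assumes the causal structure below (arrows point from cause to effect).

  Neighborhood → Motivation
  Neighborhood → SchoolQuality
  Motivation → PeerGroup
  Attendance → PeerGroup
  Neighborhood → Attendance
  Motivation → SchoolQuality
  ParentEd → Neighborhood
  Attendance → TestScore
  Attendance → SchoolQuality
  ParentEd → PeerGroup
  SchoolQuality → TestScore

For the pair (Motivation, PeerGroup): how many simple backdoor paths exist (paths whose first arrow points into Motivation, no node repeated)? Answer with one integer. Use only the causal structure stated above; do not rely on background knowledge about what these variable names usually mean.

A backdoor path from Motivation to PeerGroup is any simple undirected path whose first edge points into Motivation (i.e. leaves Motivation via a parent).
Parents of Motivation: {Neighborhood}.
Enumerating:
  P1: Motivation <- Neighborhood <- ParentEd -> PeerGroup
  P2: Motivation <- Neighborhood -> Attendance -> PeerGroup
  P3: Motivation <- Neighborhood -> SchoolQuality <- Attendance -> PeerGroup
  P4: Motivation <- Neighborhood -> SchoolQuality -> TestScore <- Attendance -> PeerGroup
That exhausts the simple backdoor paths. Count: 4.

4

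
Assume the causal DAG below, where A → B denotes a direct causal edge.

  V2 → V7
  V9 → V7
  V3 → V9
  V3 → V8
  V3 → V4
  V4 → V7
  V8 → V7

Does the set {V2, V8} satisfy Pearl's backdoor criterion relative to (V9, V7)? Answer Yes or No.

No

Backdoor paths from V9 to V7 (paths whose first edge points into V9):
  P1: V9 <- V3 -> V8 -> V7
  P2: V9 <- V3 -> V4 -> V7
Condition 1 (no descendant of V9 in the set): holds — descendants of V9 are {V7}; none are in {V2, V8}.
Condition 2 (every backdoor path blocked by {V2, V8}):
  P1: blocked at chain node V8 ∈ conditioning set.
  P2: open — no interior node is in the conditioning set.
{V2, V8} does not satisfy the backdoor criterion.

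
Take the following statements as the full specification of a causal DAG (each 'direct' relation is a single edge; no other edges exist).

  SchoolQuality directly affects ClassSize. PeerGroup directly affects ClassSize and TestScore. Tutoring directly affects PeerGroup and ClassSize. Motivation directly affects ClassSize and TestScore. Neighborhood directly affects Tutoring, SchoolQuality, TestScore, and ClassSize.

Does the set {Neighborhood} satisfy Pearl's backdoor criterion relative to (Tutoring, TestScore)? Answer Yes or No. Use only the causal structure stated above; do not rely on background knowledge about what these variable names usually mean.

Yes

Backdoor paths from Tutoring to TestScore (paths whose first edge points into Tutoring):
  P1: Tutoring <- Neighborhood -> TestScore
  P2: Tutoring <- Neighborhood -> SchoolQuality -> ClassSize <- Motivation -> TestScore
  P3: Tutoring <- Neighborhood -> SchoolQuality -> ClassSize <- PeerGroup -> TestScore
  P4: Tutoring <- Neighborhood -> ClassSize <- Motivation -> TestScore
  P5: Tutoring <- Neighborhood -> ClassSize <- PeerGroup -> TestScore
Condition 1 (no descendant of Tutoring in the set): holds — descendants of Tutoring are {ClassSize, PeerGroup, TestScore}; none are in {Neighborhood}.
Condition 2 (every backdoor path blocked by {Neighborhood}):
  P1: blocked at fork node Neighborhood ∈ conditioning set.
  P2: blocked at fork node Neighborhood ∈ conditioning set.
  P3: blocked at fork node Neighborhood ∈ conditioning set.
  P4: blocked at fork node Neighborhood ∈ conditioning set.
  P5: blocked at fork node Neighborhood ∈ conditioning set.
{Neighborhood} satisfies the backdoor criterion.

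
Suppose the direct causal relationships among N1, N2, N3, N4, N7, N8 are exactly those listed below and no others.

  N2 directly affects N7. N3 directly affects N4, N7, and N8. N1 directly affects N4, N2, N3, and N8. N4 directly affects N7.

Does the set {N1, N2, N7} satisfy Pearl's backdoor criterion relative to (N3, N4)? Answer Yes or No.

No

Backdoor paths from N3 to N4 (paths whose first edge points into N3):
  P1: N3 <- N1 -> N2 -> N7 <- N4
  P2: N3 <- N1 -> N4
Condition 1 (no descendant of N3 in the set): FAILS — N7 is a descendant of N3.
Condition 2 (every backdoor path blocked by {N1, N2, N7}):
  P1: blocked at fork node N1 ∈ conditioning set.
  P2: blocked at fork node N1 ∈ conditioning set.
{N1, N2, N7} does not satisfy the backdoor criterion.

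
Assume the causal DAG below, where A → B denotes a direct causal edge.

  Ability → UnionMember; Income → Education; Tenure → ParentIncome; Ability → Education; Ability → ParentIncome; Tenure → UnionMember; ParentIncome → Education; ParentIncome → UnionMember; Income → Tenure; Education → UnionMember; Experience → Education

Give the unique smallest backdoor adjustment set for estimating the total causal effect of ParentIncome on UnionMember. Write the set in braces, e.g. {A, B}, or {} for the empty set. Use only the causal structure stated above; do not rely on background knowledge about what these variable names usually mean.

Variables eligible for adjustment (non-descendants of ParentIncome, excluding ParentIncome and UnionMember): {Ability, Experience, Income, Tenure}.
Backdoor paths from ParentIncome to UnionMember:
  P1: ParentIncome <- Tenure <- Income -> Education <- Ability -> UnionMember
  P2: ParentIncome <- Tenure <- Income -> Education -> UnionMember
  P3: ParentIncome <- Tenure -> UnionMember
  P4: ParentIncome <- Ability -> Education <- Income -> Tenure -> UnionMember
  P5: ParentIncome <- Ability -> Education -> UnionMember
  P6: ParentIncome <- Ability -> UnionMember
The empty set is not sufficient: P2 (ParentIncome <- Tenure <- Income -> Education -> UnionMember) has no collider blocking it and no conditioned non-collider, so it is open.
Try {Ability, Tenure}:
  P1: blocked at chain node Tenure ∈ conditioning set.
  P2: blocked at chain node Tenure ∈ conditioning set.
  P3: blocked at fork node Tenure ∈ conditioning set.
  P4: blocked at fork node Ability ∈ conditioning set.
  P5: blocked at fork node Ability ∈ conditioning set.
  P6: blocked at fork node Ability ∈ conditioning set.
{Ability, Tenure} contains no descendant of ParentIncome and blocks every backdoor path.
Every element of {Ability, Tenure} is needed (dropping Ability leaves P5 open; dropping Tenure leaves P2 open), so no proper subset is valid.
Among all size-2 subsets of the eligible variables, only {Ability, Tenure} blocks every backdoor path, so it is the unique smallest valid adjustment set.

{Ability, Tenure}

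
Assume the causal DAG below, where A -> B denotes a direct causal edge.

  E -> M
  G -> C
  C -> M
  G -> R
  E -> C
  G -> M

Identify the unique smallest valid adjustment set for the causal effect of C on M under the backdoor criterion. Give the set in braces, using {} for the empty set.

{E, G}

Variables eligible for adjustment (non-descendants of C, excluding C and M): {E, G, R}.
Backdoor paths from C to M:
  P1: C <- G -> M
  P2: C <- E -> M
The empty set is not sufficient: P1 (C <- G -> M) has no collider blocking it and no conditioned non-collider, so it is open.
Try {E, G}:
  P1: blocked at fork node G ∈ conditioning set.
  P2: blocked at fork node E ∈ conditioning set.
{E, G} contains no descendant of C and blocks every backdoor path.
Every element of {E, G} is needed (dropping E leaves P2 open; dropping G leaves P1 open), so no proper subset is valid.
Among all size-2 subsets of the eligible variables, only {E, G} blocks every backdoor path, so it is the unique smallest valid adjustment set.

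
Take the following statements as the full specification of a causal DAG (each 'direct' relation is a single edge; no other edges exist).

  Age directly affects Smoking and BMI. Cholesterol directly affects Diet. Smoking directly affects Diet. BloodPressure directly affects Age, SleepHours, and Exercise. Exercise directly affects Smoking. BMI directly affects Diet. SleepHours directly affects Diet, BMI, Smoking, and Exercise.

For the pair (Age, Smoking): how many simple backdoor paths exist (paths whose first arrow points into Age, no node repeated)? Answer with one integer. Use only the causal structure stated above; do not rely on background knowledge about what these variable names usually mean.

A backdoor path from Age to Smoking is any simple undirected path whose first edge points into Age (i.e. leaves Age via a parent).
Parents of Age: {BloodPressure}.
Enumerating:
  P1: Age <- BloodPressure -> SleepHours -> Exercise -> Smoking
  P2: Age <- BloodPressure -> SleepHours -> Smoking
  P3: Age <- BloodPressure -> SleepHours -> BMI -> Diet <- Smoking
  P4: Age <- BloodPressure -> SleepHours -> Diet <- Smoking
  P5: Age <- BloodPressure -> Exercise <- SleepHours -> Smoking
  P6: Age <- BloodPressure -> Exercise <- SleepHours -> BMI -> Diet <- Smoking
  P7: Age <- BloodPressure -> Exercise <- SleepHours -> Diet <- Smoking
  P8: Age <- BloodPressure -> Exercise -> Smoking
That exhausts the simple backdoor paths. Count: 8.

8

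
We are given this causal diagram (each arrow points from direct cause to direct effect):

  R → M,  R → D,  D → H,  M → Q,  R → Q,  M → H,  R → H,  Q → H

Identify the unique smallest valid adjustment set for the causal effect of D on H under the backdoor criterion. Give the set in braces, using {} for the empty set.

{R}

Variables eligible for adjustment (non-descendants of D, excluding D and H): {M, Q, R}.
Backdoor paths from D to H:
  P1: D <- R -> M -> Q -> H
  P2: D <- R -> M -> H
  P3: D <- R -> Q <- M -> H
  P4: D <- R -> Q -> H
  P5: D <- R -> H
The empty set is not sufficient: P1 (D <- R -> M -> Q -> H) has no collider blocking it and no conditioned non-collider, so it is open.
Try {R}:
  P1: blocked at fork node R ∈ conditioning set.
  P2: blocked at fork node R ∈ conditioning set.
  P3: blocked at fork node R ∈ conditioning set.
  P4: blocked at fork node R ∈ conditioning set.
  P5: blocked at fork node R ∈ conditioning set.
{R} contains no descendant of D and blocks every backdoor path.
No other singleton works — e.g. {M} leaves P4 open — so {R} is the unique smallest valid adjustment set.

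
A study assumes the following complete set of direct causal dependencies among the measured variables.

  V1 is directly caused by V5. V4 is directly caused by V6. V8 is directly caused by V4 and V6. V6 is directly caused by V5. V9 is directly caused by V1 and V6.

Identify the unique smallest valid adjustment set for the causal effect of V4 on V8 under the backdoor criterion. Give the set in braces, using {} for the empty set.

Variables eligible for adjustment (non-descendants of V4, excluding V4 and V8): {V1, V5, V6, V9}.
Backdoor paths from V4 to V8:
  P1: V4 <- V6 -> V8
The empty set is not sufficient: P1 (V4 <- V6 -> V8) has no collider blocking it and no conditioned non-collider, so it is open.
Try {V6}:
  P1: blocked at fork node V6 ∈ conditioning set.
{V6} contains no descendant of V4 and blocks every backdoor path.
No other singleton works — e.g. {V5} leaves P1 open — so {V6} is the unique smallest valid adjustment set.

{V6}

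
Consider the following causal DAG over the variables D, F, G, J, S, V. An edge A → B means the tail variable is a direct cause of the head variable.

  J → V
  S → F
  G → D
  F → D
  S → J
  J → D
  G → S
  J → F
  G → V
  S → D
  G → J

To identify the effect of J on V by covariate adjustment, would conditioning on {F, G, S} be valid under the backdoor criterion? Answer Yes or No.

No

Backdoor paths from J to V (paths whose first edge points into J):
  P1: J <- G -> V
  P2: J <- S <- G -> V
  P3: J <- S -> F -> D <- G -> V
  P4: J <- S -> D <- G -> V
Condition 1 (no descendant of J in the set): FAILS — F is a descendant of J.
Condition 2 (every backdoor path blocked by {F, G, S}):
  P1: blocked at fork node G ∈ conditioning set.
  P2: blocked at chain node S ∈ conditioning set.
  P3: blocked at fork node S ∈ conditioning set.
  P4: blocked at fork node S ∈ conditioning set.
{F, G, S} does not satisfy the backdoor criterion.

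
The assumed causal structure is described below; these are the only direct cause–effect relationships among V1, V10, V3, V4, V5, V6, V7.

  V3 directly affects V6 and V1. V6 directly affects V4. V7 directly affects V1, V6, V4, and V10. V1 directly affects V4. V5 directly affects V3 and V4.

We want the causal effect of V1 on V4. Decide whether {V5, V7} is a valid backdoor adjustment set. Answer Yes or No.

No

Backdoor paths from V1 to V4 (paths whose first edge points into V1):
  P1: V1 <- V7 -> V6 <- V3 <- V5 -> V4
  P2: V1 <- V7 -> V6 -> V4
  P3: V1 <- V7 -> V4
  P4: V1 <- V3 <- V5 -> V4
  P5: V1 <- V3 -> V6 <- V7 -> V4
  P6: V1 <- V3 -> V6 -> V4
Condition 1 (no descendant of V1 in the set): holds — descendants of V1 are {V4}; none are in {V5, V7}.
Condition 2 (every backdoor path blocked by {V5, V7}):
  P1: blocked at fork node V7 ∈ conditioning set.
  P2: blocked at fork node V7 ∈ conditioning set.
  P3: blocked at fork node V7 ∈ conditioning set.
  P4: blocked at fork node V5 ∈ conditioning set.
  P5: blocked at collider V6 (neither it nor any descendant is in the conditioning set).
  P6: open — no interior node is in the conditioning set.
{V5, V7} does not satisfy the backdoor criterion.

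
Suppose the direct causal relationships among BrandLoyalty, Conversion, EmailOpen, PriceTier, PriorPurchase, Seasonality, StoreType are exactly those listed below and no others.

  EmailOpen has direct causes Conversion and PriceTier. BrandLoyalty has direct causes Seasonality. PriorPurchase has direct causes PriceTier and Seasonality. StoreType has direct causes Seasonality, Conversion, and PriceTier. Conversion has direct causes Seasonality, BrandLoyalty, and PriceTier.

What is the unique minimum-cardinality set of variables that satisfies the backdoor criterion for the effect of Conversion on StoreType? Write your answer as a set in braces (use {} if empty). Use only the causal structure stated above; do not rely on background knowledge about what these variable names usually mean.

{PriceTier, Seasonality}

Variables eligible for adjustment (non-descendants of Conversion, excluding Conversion and StoreType): {BrandLoyalty, PriceTier, PriorPurchase, Seasonality}.
Backdoor paths from Conversion to StoreType:
  P1: Conversion <- Seasonality -> StoreType
  P2: Conversion <- Seasonality -> PriorPurchase <- PriceTier -> StoreType
  P3: Conversion <- PriceTier -> StoreType
  P4: Conversion <- PriceTier -> PriorPurchase <- Seasonality -> StoreType
  P5: Conversion <- BrandLoyalty <- Seasonality -> StoreType
  P6: Conversion <- BrandLoyalty <- Seasonality -> PriorPurchase <- PriceTier -> StoreType
The empty set is not sufficient: P1 (Conversion <- Seasonality -> StoreType) has no collider blocking it and no conditioned non-collider, so it is open.
Try {PriceTier, Seasonality}:
  P1: blocked at fork node Seasonality ∈ conditioning set.
  P2: blocked at fork node Seasonality ∈ conditioning set.
  P3: blocked at fork node PriceTier ∈ conditioning set.
  P4: blocked at fork node PriceTier ∈ conditioning set.
  P5: blocked at fork node Seasonality ∈ conditioning set.
  P6: blocked at fork node Seasonality ∈ conditioning set.
{PriceTier, Seasonality} contains no descendant of Conversion and blocks every backdoor path.
Every element of {PriceTier, Seasonality} is needed (dropping PriceTier leaves P3 open; dropping Seasonality leaves P1 open), so no proper subset is valid.
Among all size-2 subsets of the eligible variables, only {PriceTier, Seasonality} blocks every backdoor path, so it is the unique smallest valid adjustment set.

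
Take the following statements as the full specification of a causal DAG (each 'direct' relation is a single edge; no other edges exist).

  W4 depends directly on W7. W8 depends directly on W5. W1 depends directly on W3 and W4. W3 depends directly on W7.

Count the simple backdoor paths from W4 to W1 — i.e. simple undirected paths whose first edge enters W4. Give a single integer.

1

A backdoor path from W4 to W1 is any simple undirected path whose first edge points into W4 (i.e. leaves W4 via a parent).
Parents of W4: {W7}.
Enumerating:
  P1: W4 <- W7 -> W3 -> W1
That exhausts the simple backdoor paths. Count: 1.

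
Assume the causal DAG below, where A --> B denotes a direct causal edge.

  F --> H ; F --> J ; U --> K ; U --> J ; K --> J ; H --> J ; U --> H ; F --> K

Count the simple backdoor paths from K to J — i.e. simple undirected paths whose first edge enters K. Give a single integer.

A backdoor path from K to J is any simple undirected path whose first edge points into K (i.e. leaves K via a parent).
Parents of K: {F, U}.
Enumerating:
  P1: K <- F -> H <- U -> J
  P2: K <- F -> H -> J
  P3: K <- F -> J
  P4: K <- U -> H <- F -> J
  P5: K <- U -> H -> J
  P6: K <- U -> J
That exhausts the simple backdoor paths. Count: 6.

6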